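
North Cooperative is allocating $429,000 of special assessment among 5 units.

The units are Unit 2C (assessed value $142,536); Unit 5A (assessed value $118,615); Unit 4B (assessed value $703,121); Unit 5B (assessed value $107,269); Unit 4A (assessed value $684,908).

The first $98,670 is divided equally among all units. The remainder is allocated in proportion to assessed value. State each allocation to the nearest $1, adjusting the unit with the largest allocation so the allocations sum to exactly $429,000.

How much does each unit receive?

Unit 2C: $46,540; Unit 5A: $42,042; Unit 4B: $151,967; Unit 5B: $39,908; Unit 4A: $148,543

First tranche $98,670 split equally: $19,734 each.
Remainder $330,330 by assessed value (total 1,756,449): Unit 2C 26,806.31 → $26,806; Unit 5A 22,307.56 → $22,308; Unit 4B 132,233.82 → $132,234; Unit 5B 20,173.75 → $20,174; Unit 4A 128,808.56 → $128,809.
Rounding difference −$1 on remainder applied to Unit 4B.
Totals: Unit 2C $19,734 + $26,806 = $46,540; Unit 5A $19,734 + $22,308 = $42,042; Unit 4B $19,734 + $132,233 = $151,967; Unit 5B $19,734 + $20,174 = $39,908; Unit 4A $19,734 + $128,809 = $148,543.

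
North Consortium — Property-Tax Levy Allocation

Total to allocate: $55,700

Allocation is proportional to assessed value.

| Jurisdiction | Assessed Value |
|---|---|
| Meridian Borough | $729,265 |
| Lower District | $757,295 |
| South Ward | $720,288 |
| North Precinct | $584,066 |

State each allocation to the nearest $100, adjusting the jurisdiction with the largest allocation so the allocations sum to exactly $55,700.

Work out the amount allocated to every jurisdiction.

Assessed value total: 2,790,914.
Proportional shares: Meridian Borough 729,265/2,790,914 × $55,700 = 14,554.39; Lower District 757,295/2,790,914 × $55,700 = 15,113.81; South Ward 720,288/2,790,914 × $55,700 = 14,375.23; North Precinct 584,066/2,790,914 × $55,700 = 11,656.57.
At nearest $100: Meridian Borough $14,600; Lower District $15,100; South Ward $14,400; North Precinct $11,700. Sum = $55,800.
Difference $55,700 − $55,800 = −$100 applied to largest allocation (Lower District): Lower District becomes $15,000.

Meridian Borough: $14,600 · Lower District: $15,000 · South Ward: $14,400 · North Precinct: $11,700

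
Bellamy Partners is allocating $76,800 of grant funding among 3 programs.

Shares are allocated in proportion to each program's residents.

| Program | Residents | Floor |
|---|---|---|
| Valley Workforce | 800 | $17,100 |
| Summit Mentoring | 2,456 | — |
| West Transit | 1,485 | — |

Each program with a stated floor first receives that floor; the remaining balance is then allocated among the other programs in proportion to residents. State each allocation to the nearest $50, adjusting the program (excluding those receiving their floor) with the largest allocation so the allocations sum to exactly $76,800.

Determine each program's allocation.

Valley Workforce: $17,100 | Summit Mentoring: $37,200 | West Transit: $22,500

Guaranteed amounts: Valley Workforce $17,100. Remaining pool $59,700.
Remaining pool split over remaining residents 3,941: Summit Mentoring 37,204.57 → $37,200; West Transit 22,495.43 → $22,500.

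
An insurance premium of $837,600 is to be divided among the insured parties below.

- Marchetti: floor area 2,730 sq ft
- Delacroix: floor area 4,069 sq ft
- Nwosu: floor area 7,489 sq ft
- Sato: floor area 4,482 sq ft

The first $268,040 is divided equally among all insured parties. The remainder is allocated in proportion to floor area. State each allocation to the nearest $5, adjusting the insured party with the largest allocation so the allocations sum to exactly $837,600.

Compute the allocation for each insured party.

Marchetti: $149,850 · Delacroix: $190,480 · Nwosu: $294,255 · Sato: $203,015

$268,040 shared equally gives $67,010 per insured party.
Remainder $569,560 by floor area (total 18,770): Marchetti 82,839.57 → $82,840; Delacroix 123,470.41 → $123,470; Nwosu 227,247.46 → $227,245; Sato 136,002.55 → $136,005.
Totals: Marchetti $67,010 + $82,840 = $149,850; Delacroix $67,010 + $123,470 = $190,480; Nwosu $67,010 + $227,245 = $294,255; Sato $67,010 + $136,005 = $203,015.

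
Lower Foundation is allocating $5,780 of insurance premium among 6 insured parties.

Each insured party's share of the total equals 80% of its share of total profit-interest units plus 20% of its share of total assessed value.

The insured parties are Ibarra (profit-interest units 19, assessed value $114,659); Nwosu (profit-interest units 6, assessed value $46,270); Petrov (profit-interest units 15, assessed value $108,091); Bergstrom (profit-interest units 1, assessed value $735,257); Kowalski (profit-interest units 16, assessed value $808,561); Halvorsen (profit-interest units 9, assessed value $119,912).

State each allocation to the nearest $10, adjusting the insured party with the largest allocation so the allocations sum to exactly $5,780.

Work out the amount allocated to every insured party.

Ibarra: $1,400 · Nwosu: $450 · Petrov: $1,120 · Bergstrom: $510 · Kowalski: $1,600 · Halvorsen: $700

Totals — profit-interest units 66, assessed value 1,932,750.
Blended shares (80% profit-interest units + 20% assessed value): Ibarra 0.2422; Nwosu 0.0775; Petrov 0.1930; Bergstrom 0.0882; Kowalski 0.2776; Halvorsen 0.1215.
Raw shares: Ibarra 1,399.73; Nwosu 448.04; Petrov 1,115.56; Bergstrom 509.83; Kowalski 1,604.58; Halvorsen 702.27.
Rounded to nearest $10: Ibarra $1,400; Nwosu $450; Petrov $1,120; Bergstrom $510; Kowalski $1,600; Halvorsen $700. Sum = $5,780.
No rounding difference to absorb.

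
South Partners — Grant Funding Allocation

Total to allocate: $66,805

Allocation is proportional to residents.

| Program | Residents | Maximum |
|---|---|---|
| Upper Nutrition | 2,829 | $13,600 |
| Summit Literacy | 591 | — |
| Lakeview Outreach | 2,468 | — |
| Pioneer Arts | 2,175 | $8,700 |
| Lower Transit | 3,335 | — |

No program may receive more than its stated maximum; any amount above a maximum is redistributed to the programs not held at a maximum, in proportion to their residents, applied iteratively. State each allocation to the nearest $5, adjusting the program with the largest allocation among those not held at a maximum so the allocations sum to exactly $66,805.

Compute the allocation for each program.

Upper Nutrition: $13,600; Summit Literacy: $4,115; Lakeview Outreach: $17,180; Pioneer Arts: $8,700; Lower Transit: $23,210

Total residents = 11,398.
Unconstrained shares: Upper Nutrition 16,581.10; Summit Literacy 3,463.92; Lakeview Outreach 14,465.23; Pioneer Arts 12,747.93; Lower Transit 19,546.82.
Held at cap: Upper Nutrition ($13,600), Pioneer Arts ($8,700); balance $44,505 reallocated over remaining residents 6,394.
Redistributed shares: Summit Literacy 4,113.62 → $4,115; Lakeview Outreach 17,178.35 → $17,180; Lower Transit 23,213.04 → $23,215.
Rounding difference −$5 applied to Lower Transit → $23,210.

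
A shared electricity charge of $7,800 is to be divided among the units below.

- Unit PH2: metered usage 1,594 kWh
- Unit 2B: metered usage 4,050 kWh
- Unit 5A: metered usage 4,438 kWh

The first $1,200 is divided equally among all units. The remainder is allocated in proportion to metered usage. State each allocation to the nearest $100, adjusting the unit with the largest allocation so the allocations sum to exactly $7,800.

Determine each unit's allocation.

Unit PH2: $1,400 · Unit 2B: $3,100 · Unit 5A: $3,300

$1,200 shared equally gives $400 per unit.
Remainder $6,600 by metered usage (total 10,082): Unit PH2 1,043.48 → $1,000; Unit 2B 2,651.26 → $2,700; Unit 5A 2,905.26 → $2,900.
Totals: Unit PH2 $400 + $1,000 = $1,400; Unit 2B $400 + $2,700 = $3,100; Unit 5A $400 + $2,900 = $3,300.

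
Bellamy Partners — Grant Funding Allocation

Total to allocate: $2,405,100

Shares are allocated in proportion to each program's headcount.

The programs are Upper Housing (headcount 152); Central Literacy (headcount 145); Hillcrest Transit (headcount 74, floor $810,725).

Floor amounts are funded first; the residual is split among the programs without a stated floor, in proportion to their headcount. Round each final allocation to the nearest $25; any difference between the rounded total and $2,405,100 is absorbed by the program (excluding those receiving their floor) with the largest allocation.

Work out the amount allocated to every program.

Fund the minimums — Hillcrest Transit $810,725. Remaining pool $1,594,375.
Remaining pool split over remaining headcount 297: Upper Housing 815,976.43 → $815,975; Central Literacy 778,398.57 → $778,400.

Upper Housing: $815,975 | Central Literacy: $778,400 | Hillcrest Transit: $810,725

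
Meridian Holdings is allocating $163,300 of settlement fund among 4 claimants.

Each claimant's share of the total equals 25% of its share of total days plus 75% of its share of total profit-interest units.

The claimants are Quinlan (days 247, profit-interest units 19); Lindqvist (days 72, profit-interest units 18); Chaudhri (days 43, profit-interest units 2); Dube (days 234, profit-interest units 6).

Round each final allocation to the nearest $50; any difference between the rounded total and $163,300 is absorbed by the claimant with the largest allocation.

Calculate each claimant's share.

Quinlan: $68,650 · Lindqvist: $53,900 · Chaudhri: $8,400 · Dube: $32,350

Days total 596; profit-interest units total 45.
Blended shares (25% days + 75% profit-interest units): Quinlan 0.4203; Lindqvist 0.3302; Chaudhri 0.0514; Dube 0.1982.
Proportional shares: Quinlan 68,630.75; Lindqvist 53,921.88; Chaudhri 8,388.76; Dube 32,358.61.
At nearest $50: Quinlan $68,650; Lindqvist $53,900; Chaudhri $8,400; Dube $32,350. Sum = $163,300.
No rounding difference to absorb.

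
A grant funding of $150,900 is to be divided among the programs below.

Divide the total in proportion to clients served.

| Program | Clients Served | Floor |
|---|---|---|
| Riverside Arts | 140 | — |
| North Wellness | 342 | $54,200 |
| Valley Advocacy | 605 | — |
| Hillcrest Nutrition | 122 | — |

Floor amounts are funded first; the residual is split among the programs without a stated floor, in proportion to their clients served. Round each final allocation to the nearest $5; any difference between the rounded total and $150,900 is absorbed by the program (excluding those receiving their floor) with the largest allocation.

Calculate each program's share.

Minimums first: North Wellness $54,200. Remaining pool $96,700.
Remaining pool split over remaining clients served 867: Riverside Arts 15,614.76 → $15,615; Valley Advocacy 67,478.09 → $67,480; Hillcrest Nutrition 13,607.15 → $13,605.

Riverside Arts: $15,615 | North Wellness: $54,200 | Valley Advocacy: $67,480 | Hillcrest Nutrition: $13,605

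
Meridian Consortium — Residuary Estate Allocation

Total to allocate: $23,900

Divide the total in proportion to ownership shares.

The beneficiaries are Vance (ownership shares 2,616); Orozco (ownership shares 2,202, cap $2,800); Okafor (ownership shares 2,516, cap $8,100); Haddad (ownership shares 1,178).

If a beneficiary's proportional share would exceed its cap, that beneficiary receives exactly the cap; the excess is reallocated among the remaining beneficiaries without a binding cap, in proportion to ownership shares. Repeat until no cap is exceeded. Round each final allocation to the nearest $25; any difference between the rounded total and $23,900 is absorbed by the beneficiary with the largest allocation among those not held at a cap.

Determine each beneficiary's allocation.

Vance: $8,975; Orozco: $2,800; Okafor: $8,100; Haddad: $4,025

Sum of ownership shares: 8,512.
Proportional shares (ignoring caps): Vance 7,345.21; Orozco 6,182.78; Okafor 7,064.43; Haddad 3,307.59.
Capped: Orozco ($2,800); balance $21,100 reallocated over remaining ownership shares 6,310.
Capped: Okafor ($8,100); balance $13,000 reallocated over remaining ownership shares 3,794.
Redistributed shares: Vance 8,963.63 → $8,975; Haddad 4,036.37 → $4,025.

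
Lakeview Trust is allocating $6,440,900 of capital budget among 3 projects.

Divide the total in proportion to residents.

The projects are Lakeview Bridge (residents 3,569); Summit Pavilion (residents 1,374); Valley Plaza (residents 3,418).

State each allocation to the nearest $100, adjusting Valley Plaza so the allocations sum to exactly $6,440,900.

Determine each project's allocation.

Total residents = 8,361.
Proportional shares: Lakeview Bridge 3,569/8,361 × $6,440,900 = 2,749,380.71; Summit Pavilion 1,374/8,361 × $6,440,900 = 1,058,461.50; Valley Plaza 3,418/8,361 × $6,440,900 = 2,633,057.79.
Rounded to nearest $100: Lakeview Bridge $2,749,400; Summit Pavilion $1,058,500; Valley Plaza $2,633,100. Sum = $6,441,000.
Difference $6,440,900 − $6,441,000 = −$100 applied to Valley Plaza: Valley Plaza becomes $2,633,000.

Lakeview Bridge: $2,749,400; Summit Pavilion: $1,058,500; Valley Plaza: $2,633,000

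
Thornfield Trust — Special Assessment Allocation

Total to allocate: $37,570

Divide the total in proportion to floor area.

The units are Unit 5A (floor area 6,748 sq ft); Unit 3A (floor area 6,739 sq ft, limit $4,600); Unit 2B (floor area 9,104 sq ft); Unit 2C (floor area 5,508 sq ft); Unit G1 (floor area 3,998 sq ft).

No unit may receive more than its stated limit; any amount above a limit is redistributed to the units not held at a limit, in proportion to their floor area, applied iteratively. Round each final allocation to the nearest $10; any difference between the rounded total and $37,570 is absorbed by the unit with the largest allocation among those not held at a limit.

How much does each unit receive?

Unit 5A: $8,770; Unit 3A: $4,600; Unit 2B: $11,840; Unit 2C: $7,160; Unit G1: $5,200

Floor area total: 32,097.
Pro-rata shares before constraints: Unit 5A 7,898.63; Unit 3A 7,888.10; Unit 2B 10,656.36; Unit 2C 6,447.19; Unit G1 4,679.72.
Capped: Unit 3A ($4,600); balance $32,970 reallocated over remaining floor area 25,358.
Redistributed shares: Unit 5A 8,773.62 → $8,770; Unit 2B 11,836.85 → $11,840; Unit 2C 7,161.40 → $7,160; Unit G1 5,198.13 → $5,200.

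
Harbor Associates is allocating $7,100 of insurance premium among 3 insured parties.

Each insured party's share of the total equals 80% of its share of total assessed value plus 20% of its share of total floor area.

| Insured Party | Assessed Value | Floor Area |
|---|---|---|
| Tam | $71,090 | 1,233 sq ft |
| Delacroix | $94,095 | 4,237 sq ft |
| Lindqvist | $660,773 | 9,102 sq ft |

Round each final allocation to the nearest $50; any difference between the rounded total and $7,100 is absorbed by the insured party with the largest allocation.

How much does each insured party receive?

Assessed value total 825,958; floor area total 14,572.
Composite weights (80% assessed value + 20% floor area): Tam 0.0858; Delacroix 0.1493; Lindqvist 0.7649.
Pro-rata amounts: Tam 609.03; Delacroix 1,059.96; Lindqvist 5,431.01.
Rounded to nearest $50: Tam $600; Delacroix $1,050; Lindqvist $5,450. Sum = $7,100.
Rounded total matches; no reconciliation needed.

Tam: $600 · Delacroix: $1,050 · Lindqvist: $5,450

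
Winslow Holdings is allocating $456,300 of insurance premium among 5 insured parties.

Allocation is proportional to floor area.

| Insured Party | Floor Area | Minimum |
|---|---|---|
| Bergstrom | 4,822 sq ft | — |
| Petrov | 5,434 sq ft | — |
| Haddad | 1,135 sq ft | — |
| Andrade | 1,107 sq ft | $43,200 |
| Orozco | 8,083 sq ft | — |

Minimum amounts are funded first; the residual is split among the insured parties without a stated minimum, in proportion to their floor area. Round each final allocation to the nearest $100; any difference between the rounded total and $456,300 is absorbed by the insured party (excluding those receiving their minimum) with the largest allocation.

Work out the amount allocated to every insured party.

Bergstrom: $102,300; Petrov: $115,300; Haddad: $24,100; Andrade: $43,200; Orozco: $171,400

Guaranteed amounts: Andrade $43,200. Remaining pool $413,100.
Remaining pool split over remaining floor area 19,474: Bergstrom 102,288.60 → $102,300; Petrov 115,270.89 → $115,300; Haddad 24,076.64 → $24,100; Orozco 171,463.86 → $171,500.
Rounding difference −$100 applied to Orozco → $171,400.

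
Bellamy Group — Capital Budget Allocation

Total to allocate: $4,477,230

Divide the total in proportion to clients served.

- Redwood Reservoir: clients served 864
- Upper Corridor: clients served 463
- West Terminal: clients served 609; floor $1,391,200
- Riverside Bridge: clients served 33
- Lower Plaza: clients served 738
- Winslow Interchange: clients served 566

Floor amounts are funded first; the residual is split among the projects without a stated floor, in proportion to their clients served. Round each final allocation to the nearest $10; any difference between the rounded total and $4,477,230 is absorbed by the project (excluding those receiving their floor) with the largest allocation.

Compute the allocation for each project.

Fund the minimums — West Terminal $1,391,200. Balance $3,086,030.
Balance split over remaining clients served 2,664: Redwood Reservoir 1,000,874.59 → $1,000,870; Upper Corridor 536,348.31 → $536,350; Riverside Bridge 38,227.85 → $38,230; Lower Plaza 854,913.72 → $854,910; Winslow Interchange 655,665.53 → $655,670.

Redwood Reservoir: $1,000,870 · Upper Corridor: $536,350 · West Terminal: $1,391,200 · Riverside Bridge: $38,230 · Lower Plaza: $854,910 · Winslow Interchange: $655,670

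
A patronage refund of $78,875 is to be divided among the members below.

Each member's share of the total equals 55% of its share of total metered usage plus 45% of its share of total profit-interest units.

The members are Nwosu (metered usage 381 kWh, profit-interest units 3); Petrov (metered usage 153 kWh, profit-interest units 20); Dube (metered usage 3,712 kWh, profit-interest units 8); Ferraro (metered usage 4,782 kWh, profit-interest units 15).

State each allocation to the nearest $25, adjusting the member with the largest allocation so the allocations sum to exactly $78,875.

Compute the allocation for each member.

Nwosu: $4,150 · Petrov: $16,175 · Dube: $24,000 · Ferraro: $34,550

Metered usage total 9,028; profit-interest units total 46.
Composite weights (55% metered usage + 45% profit-interest units): Nwosu 0.0526; Petrov 0.2050; Dube 0.3044; Ferraro 0.4381.
Proportional shares: Nwosu 4,145.59; Petrov 16,167.26; Dube 24,009.69; Ferraro 34,552.46.
At nearest $25: Nwosu $4,150; Petrov $16,175; Dube $24,000; Ferraro $34,550. Sum = $78,875.
Rounded total matches; no reconciliation needed.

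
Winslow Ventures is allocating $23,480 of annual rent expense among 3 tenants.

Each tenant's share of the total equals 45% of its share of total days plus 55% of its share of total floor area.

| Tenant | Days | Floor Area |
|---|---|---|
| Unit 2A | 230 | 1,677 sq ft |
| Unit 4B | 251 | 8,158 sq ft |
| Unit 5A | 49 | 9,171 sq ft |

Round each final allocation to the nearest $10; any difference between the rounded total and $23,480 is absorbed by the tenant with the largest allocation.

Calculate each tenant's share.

Totals — days 530, floor area 19,006.
Combined weights (45% days + 55% floor area): Unit 2A 0.2438; Unit 4B 0.4492; Unit 5A 0.3070.
Unrounded shares: Unit 2A 5,724.72; Unit 4B 10,547.01; Unit 5A 7,208.27.
At nearest $10: Unit 2A $5,720; Unit 4B $10,550; Unit 5A $7,210. Sum = $23,480.
Sum already equals the total — no adjustment.

Unit 2A: $5,720 | Unit 4B: $10,550 | Unit 5A: $7,210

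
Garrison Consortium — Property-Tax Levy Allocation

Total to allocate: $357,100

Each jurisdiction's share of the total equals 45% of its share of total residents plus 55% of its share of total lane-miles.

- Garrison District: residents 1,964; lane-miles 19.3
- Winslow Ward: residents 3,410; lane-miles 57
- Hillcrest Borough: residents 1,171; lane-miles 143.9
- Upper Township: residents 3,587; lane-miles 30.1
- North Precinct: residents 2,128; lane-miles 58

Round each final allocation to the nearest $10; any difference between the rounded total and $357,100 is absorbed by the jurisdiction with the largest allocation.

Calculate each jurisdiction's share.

Totals — residents 12,260, lane-miles 308.3.
Blended shares (45% residents + 55% lane-miles): Garrison District 0.1065; Winslow Ward 0.2268; Hillcrest Borough 0.2997; Upper Township 0.1854; North Precinct 0.1816.
Proportional shares: Garrison District 38,037.88; Winslow Ward 81,008.06; Hillcrest Borough 107,021.26; Upper Township 66,191.19; North Precinct 64,841.62.
Rounded to nearest $10: Garrison District $38,040; Winslow Ward $81,010; Hillcrest Borough $107,020; Upper Township $66,190; North Precinct $64,840. Sum = $357,100.
No rounding difference to absorb.

Garrison District: $38,040 · Winslow Ward: $81,010 · Hillcrest Borough: $107,020 · Upper Township: $66,190 · North Precinct: $64,840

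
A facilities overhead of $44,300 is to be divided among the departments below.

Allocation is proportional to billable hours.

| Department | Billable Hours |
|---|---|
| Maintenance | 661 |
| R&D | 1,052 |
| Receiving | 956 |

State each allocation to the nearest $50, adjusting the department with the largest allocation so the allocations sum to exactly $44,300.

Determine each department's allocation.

Billable hours total: 2,669.
Proportional shares: Maintenance 661/2,669 × $44,300 = 10,971.26; R&D 1,052/2,669 × $44,300 = 17,461.07; Receiving 956/2,669 × $44,300 = 15,867.67.
Rounded to nearest $50: Maintenance $10,950; R&D $17,450; Receiving $15,850. Sum = $44,250.
Difference $44,300 − $44,250 = +$50 applied to largest allocation (R&D): R&D becomes $17,500.

Maintenance: $10,950 · R&D: $17,500 · Receiving: $15,850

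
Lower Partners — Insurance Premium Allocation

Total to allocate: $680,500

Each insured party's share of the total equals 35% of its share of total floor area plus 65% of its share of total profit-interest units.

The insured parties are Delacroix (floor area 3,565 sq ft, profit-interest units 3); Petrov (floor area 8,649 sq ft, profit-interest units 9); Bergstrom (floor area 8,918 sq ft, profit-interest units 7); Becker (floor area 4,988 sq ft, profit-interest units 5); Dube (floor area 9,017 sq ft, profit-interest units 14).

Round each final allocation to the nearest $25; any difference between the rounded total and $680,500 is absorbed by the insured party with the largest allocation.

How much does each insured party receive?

Floor area total 35,137; profit-interest units total 38.
Composite weights (35% floor area + 65% profit-interest units): Delacroix 0.0868; Petrov 0.2401; Bergstrom 0.2086; Becker 0.1352; Dube 0.3293.
Unrounded shares: Delacroix 59,085.63; Petrov 163,388.15; Bergstrom 141,931.29; Becker 92,011.65; Dube 224,083.28.
At nearest $25: Delacroix $59,075; Petrov $163,400; Bergstrom $141,925; Becker $92,000; Dube $224,075. Sum = $680,475.
Difference $680,500 − $680,475 = +$25 applied to largest allocation (Dube): Dube becomes $224,100.

Delacroix: $59,075; Petrov: $163,400; Bergstrom: $141,925; Becker: $92,000; Dube: $224,100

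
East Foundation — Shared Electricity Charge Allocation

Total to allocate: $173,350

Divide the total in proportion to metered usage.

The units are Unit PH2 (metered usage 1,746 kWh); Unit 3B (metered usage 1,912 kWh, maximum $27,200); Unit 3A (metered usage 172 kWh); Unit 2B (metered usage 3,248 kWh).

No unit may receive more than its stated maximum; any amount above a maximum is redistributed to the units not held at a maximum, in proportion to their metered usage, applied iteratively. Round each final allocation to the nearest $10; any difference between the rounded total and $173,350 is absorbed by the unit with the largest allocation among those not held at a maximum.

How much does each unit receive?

Unit PH2: $49,400 · Unit 3B: $27,200 · Unit 3A: $4,870 · Unit 2B: $91,880

Total metered usage = 7,078.
Unconstrained shares: Unit PH2 42,761.95; Unit 3B 46,827.52; Unit 3A 4,212.52; Unit 2B 79,548.01.
Held at cap: Unit 3B ($27,200); residual $146,150 reallocated over remaining metered usage 5,166.
Redistributed shares: Unit PH2 49,395.64 → $49,400; Unit 3A 4,866.01 → $4,870; Unit 2B 91,888.35 → $91,890.
Rounding difference −$10 applied to Unit 2B → $91,880.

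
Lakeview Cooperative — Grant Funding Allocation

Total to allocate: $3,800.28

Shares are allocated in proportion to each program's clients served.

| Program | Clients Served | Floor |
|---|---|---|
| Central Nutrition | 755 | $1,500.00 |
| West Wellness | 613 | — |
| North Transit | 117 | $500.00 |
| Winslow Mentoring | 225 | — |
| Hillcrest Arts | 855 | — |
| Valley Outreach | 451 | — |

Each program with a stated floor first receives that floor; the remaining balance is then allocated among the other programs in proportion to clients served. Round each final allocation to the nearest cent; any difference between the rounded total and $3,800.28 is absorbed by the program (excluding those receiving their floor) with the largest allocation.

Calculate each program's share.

Central Nutrition: $1,500.00; West Wellness: $514.73; North Transit: $500.00; Winslow Mentoring: $188.93; Hillcrest Arts: $717.92; Valley Outreach: $378.70

Minimums first: Central Nutrition $1,500.00; North Transit $500.00. Balance $1,800.28.
Balance split over remaining clients served 2,144: West Wellness 514.7256 → $514.73; Winslow Mentoring 188.9286 → $188.93; Hillcrest Arts 717.9288 → $717.93; Valley Outreach 378.6970 → $378.70.
Rounding difference −$0.01 applied to Hillcrest Arts → $717.92.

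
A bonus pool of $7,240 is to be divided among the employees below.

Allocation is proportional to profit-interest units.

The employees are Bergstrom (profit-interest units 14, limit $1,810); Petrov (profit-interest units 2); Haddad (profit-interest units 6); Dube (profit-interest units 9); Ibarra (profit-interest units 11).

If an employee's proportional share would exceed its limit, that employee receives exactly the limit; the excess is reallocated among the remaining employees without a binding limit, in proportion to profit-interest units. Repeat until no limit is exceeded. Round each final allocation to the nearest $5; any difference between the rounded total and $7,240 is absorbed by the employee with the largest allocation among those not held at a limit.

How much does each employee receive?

Bergstrom: $1,810 | Petrov: $390 | Haddad: $1,165 | Dube: $1,745 | Ibarra: $2,130

Profit-interest units total: 42.
Proportional shares (ignoring caps): Bergstrom 2,413.33; Petrov 344.76; Haddad 1,034.29; Dube 1,551.43; Ibarra 1,896.19.
Capped: Bergstrom ($1,810); balance $5,430 reallocated over remaining profit-interest units 28.
Shares after redistribution: Petrov 387.86 → $390; Haddad 1,163.57 → $1,165; Dube 1,745.36 → $1,745; Ibarra 2,133.21 → $2,135.
Rounding difference −$5 applied to Ibarra → $2,130.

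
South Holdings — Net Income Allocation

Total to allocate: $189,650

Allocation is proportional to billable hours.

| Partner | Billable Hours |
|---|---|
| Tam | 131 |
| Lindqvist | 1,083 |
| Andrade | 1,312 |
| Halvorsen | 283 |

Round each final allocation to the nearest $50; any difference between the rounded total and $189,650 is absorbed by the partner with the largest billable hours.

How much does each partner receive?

Tam: $8,850 | Lindqvist: $73,100 | Andrade: $88,600 | Halvorsen: $19,100

Billable hours total: 131 + 1,083 + 1,312 + 283 = 2,809.
Proportional shares: Tam 8,844.48; Lindqvist 73,118.89; Andrade 88,579.85; Halvorsen 19,106.78.
Rounded to nearest $50: Tam $8,850; Lindqvist $73,100; Andrade $88,600; Halvorsen $19,100. Sum = $189,650.
No rounding difference to absorb.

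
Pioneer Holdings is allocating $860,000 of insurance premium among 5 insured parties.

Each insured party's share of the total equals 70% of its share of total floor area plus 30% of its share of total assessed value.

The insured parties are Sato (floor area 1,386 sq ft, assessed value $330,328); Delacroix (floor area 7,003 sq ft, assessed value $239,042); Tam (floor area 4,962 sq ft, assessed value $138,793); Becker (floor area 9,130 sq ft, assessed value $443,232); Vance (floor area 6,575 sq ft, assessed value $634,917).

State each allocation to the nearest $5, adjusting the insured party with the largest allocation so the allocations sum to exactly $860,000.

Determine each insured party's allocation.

Totals — floor area 29,056, assessed value 1,786,312.
Combined weights (70% floor area + 30% assessed value): Sato 0.0889; Delacroix 0.2089; Tam 0.1429; Becker 0.2944; Vance 0.2650.
Raw shares: Sato 76,425.82; Delacroix 179,617.67; Tam 122,851.86; Becker 253,177.66; Vance 227,926.99.
After rounding ($5): Sato $76,425; Delacroix $179,620; Tam $122,850; Becker $253,180; Vance $227,925. Sum = $860,000.
Sum already equals the total — no adjustment.

Sato: $76,425; Delacroix: $179,620; Tam: $122,850; Becker: $253,180; Vance: $227,925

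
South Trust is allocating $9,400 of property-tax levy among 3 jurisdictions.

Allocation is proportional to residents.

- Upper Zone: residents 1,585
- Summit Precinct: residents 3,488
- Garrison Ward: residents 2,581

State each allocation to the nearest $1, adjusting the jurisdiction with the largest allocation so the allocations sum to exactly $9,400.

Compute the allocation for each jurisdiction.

Upper Zone: $1,947 · Summit Precinct: $4,283 · Garrison Ward: $3,170

Combined residents = 7,654.
Proportional shares: Upper Zone 1,585/7,654 × $9,400 = 1,946.56; Summit Precinct 3,488/7,654 × $9,400 = 4,283.67; Garrison Ward 2,581/7,654 × $9,400 = 3,169.77.
After rounding ($1): Upper Zone $1,947; Summit Precinct $4,284; Garrison Ward $3,170. Sum = $9,401.
Difference $9,400 − $9,401 = −$1 applied to largest allocation (Summit Precinct): Summit Precinct becomes $4,283.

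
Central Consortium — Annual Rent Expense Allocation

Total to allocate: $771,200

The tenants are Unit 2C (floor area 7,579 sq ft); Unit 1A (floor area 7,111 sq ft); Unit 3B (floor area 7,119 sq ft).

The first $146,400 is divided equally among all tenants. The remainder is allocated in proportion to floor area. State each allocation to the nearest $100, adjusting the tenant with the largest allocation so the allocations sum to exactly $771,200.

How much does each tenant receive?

Unit 2C: $265,900 · Unit 1A: $252,500 · Unit 3B: $252,800

Equal tier: $146,400 ÷ 3 = $48,800 apiece.
Remainder $624,800 by floor area (total 21,809): Unit 2C 217,128.67 → $217,100; Unit 1A 203,721.07 → $203,700; Unit 3B 203,950.26 → $204,000.
Totals: Unit 2C $48,800 + $217,100 = $265,900; Unit 1A $48,800 + $203,700 = $252,500; Unit 3B $48,800 + $204,000 = $252,800.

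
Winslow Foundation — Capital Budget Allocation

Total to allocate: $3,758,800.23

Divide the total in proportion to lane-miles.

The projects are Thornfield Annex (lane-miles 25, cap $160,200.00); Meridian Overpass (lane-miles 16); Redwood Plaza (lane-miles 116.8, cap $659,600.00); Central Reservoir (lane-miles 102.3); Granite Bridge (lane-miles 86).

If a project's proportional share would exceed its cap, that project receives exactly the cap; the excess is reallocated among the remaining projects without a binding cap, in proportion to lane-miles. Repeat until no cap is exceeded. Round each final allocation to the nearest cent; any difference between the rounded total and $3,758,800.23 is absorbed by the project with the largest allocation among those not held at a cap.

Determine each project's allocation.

Lane-miles total: 346.1.
Pro-rata shares before constraints: Thornfield Annex 271,511.1406; Meridian Overpass 173,767.1300; Redwood Plaza 1,268,500.0487; Central Reservoir 1,111,023.5872; Granite Bridge 933,998.3235.
Capped: Thornfield Annex ($160,200.00), Redwood Plaza ($659,600.00); remaining pool $2,939,000.23 reallocated over remaining lane-miles 204.3.
Shares after redistribution: Meridian Overpass 230,171.3347 → $230,171.33; Central Reservoir 1,471,657.9713 → $1,471,657.97; Granite Bridge 1,237,170.9240 → $1,237,170.92.
Rounding difference +$0.01 applied to Central Reservoir → $1,471,657.98.

Thornfield Annex: $160,200.00 | Meridian Overpass: $230,171.33 | Redwood Plaza: $659,600.00 | Central Reservoir: $1,471,657.98 | Granite Bridge: $1,237,170.92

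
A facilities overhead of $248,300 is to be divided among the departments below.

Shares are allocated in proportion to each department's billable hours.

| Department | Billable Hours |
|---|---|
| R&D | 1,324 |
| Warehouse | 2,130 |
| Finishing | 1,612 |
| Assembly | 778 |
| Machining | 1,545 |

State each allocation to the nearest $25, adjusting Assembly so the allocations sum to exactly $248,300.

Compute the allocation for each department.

R&D: $44,500 · Warehouse: $71,575 · Finishing: $54,175 · Assembly: $26,125 · Machining: $51,925

Total billable hours = 7,389.
Unrounded shares: R&D 1,324/7,389 × $248,300 = 44,491.70; Warehouse 2,130/7,389 × $248,300 = 71,576.53; Finishing 1,612/7,389 × $248,300 = 54,169.66; Assembly 778/7,389 × $248,300 = 26,143.92; Machining 1,545/7,389 × $248,300 = 51,918.19.
At nearest $25: R&D $44,500; Warehouse $71,575; Finishing $54,175; Assembly $26,150; Machining $51,925. Sum = $248,325.
Difference $248,300 − $248,325 = −$25 applied to Assembly: Assembly becomes $26,125.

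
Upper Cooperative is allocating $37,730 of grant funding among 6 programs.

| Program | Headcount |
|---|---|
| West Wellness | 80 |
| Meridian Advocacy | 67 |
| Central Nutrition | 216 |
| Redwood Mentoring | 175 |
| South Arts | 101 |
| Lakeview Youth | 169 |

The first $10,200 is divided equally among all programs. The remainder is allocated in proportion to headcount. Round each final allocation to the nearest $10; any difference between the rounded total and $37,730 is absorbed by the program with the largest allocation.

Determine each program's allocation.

Equal tier: $10,200 ÷ 6 = $1,700 apiece.
Remainder $27,530 by headcount (total 808): West Wellness 2,725.74 → $2,730; Meridian Advocacy 2,282.81 → $2,280; Central Nutrition 7,359.50 → $7,360; Redwood Mentoring 5,962.56 → $5,960; South Arts 3,441.25 → $3,440; Lakeview Youth 5,758.13 → $5,760.
Totals: West Wellness $1,700 + $2,730 = $4,430; Meridian Advocacy $1,700 + $2,280 = $3,980; Central Nutrition $1,700 + $7,360 = $9,060; Redwood Mentoring $1,700 + $5,960 = $7,660; South Arts $1,700 + $3,440 = $5,140; Lakeview Youth $1,700 + $5,760 = $7,460.

West Wellness: $4,430 | Meridian Advocacy: $3,980 | Central Nutrition: $9,060 | Redwood Mentoring: $7,660 | South Arts: $5,140 | Lakeview Youth: $7,460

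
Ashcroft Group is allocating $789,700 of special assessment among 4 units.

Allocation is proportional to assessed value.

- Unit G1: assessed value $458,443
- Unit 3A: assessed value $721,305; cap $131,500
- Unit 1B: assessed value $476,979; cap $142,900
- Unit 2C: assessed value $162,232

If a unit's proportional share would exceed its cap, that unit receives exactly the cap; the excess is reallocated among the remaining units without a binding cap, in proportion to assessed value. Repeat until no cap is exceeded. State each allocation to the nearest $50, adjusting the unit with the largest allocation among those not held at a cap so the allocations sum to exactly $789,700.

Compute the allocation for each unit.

Total assessed value = 1,818,959.
Unconstrained shares: Unit G1 199,032.76; Unit 3A 313,154.15; Unit 1B 207,080.16; Unit 2C 70,432.93.
Cap binds for Unit 3A ($131,500), Unit 1B ($142,900); remaining pool $515,300 reallocated over remaining assessed value 620,675.
Redistributed shares: Unit G1 380,610.91 → $380,600; Unit 2C 134,689.09 → $134,700.

Unit G1: $380,600; Unit 3A: $131,500; Unit 1B: $142,900; Unit 2C: $134,700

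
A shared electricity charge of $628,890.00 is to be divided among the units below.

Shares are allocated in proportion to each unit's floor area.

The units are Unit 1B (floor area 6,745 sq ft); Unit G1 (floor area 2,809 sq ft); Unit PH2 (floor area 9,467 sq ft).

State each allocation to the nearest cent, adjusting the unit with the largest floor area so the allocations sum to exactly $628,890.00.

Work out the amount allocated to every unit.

Floor area total: 6,745 + 2,809 + 9,467 = 19,021.
Raw shares: Unit 1B 223,009.4659; Unit G1 92,873.7716; Unit PH2 313,006.7625.
Rounded to nearest cent: Unit 1B $223,009.47; Unit G1 $92,873.77; Unit PH2 $313,006.76. Sum = $628,890.00.
Rounded total matches; no reconciliation needed.

Unit 1B: $223,009.47 | Unit G1: $92,873.77 | Unit PH2: $313,006.76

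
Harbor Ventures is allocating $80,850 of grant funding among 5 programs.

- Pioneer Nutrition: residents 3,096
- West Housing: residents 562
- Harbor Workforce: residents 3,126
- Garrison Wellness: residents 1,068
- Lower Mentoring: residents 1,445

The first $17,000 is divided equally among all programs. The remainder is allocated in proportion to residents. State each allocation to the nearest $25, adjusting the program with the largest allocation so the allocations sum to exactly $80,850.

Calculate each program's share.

$17,000 shared equally gives $3,400 per program.
Remainder $63,850 by residents (total 9,297): Pioneer Nutrition 21,262.73 → $21,275; West Housing 3,859.71 → $3,850; Harbor Workforce 21,468.76 → $21,475; Garrison Wellness 7,334.82 → $7,325; Lower Mentoring 9,923.98 → $9,925.
Totals: Pioneer Nutrition $3,400 + $21,275 = $24,675; West Housing $3,400 + $3,850 = $7,250; Harbor Workforce $3,400 + $21,475 = $24,875; Garrison Wellness $3,400 + $7,325 = $10,725; Lower Mentoring $3,400 + $9,925 = $13,325.

Pioneer Nutrition: $24,675 | West Housing: $7,250 | Harbor Workforce: $24,875 | Garrison Wellness: $10,725 | Lower Mentoring: $13,325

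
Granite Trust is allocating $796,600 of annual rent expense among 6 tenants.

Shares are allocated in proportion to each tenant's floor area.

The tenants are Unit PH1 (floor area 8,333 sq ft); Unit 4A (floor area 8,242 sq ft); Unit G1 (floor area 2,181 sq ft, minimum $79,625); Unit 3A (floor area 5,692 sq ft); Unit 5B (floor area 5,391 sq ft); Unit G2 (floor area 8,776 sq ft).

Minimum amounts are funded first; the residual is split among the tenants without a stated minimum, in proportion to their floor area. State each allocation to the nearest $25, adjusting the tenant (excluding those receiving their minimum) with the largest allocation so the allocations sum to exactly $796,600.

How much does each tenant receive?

Guaranteed amounts: Unit G1 $79,625. Residual $716,975.
Residual split over remaining floor area 36,434: Unit PH1 163,982.89 → $163,975; Unit 4A 162,192.13 → $162,200; Unit 3A 112,011.35 → $112,000; Unit 5B 106,088.06 → $106,100; Unit G2 172,700.57 → $172,700.

Unit PH1: $163,975 · Unit 4A: $162,200 · Unit G1: $79,625 · Unit 3A: $112,000 · Unit 5B: $106,100 · Unit G2: $172,700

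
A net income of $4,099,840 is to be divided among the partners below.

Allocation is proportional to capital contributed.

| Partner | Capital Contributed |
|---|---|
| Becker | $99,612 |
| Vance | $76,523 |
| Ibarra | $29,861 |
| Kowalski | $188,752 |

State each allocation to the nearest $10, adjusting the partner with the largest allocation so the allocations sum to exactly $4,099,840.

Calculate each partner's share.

Total capital contributed = 394,748.
Raw shares: Becker 99,612/394,748 × $4,099,840 = 1,034,567.02; Vance 76,523/394,748 × $4,099,840 = 794,765.41; Ibarra 29,861/394,748 × $4,099,840 = 310,135.38; Kowalski 188,752/394,748 × $4,099,840 = 1,960,372.19.
At nearest $10: Becker $1,034,570; Vance $794,770; Ibarra $310,140; Kowalski $1,960,370. Sum = $4,099,850.
Difference $4,099,840 − $4,099,850 = −$10 applied to largest allocation (Kowalski): Kowalski becomes $1,960,360.

Becker: $1,034,570 · Vance: $794,770 · Ibarra: $310,140 · Kowalski: $1,960,360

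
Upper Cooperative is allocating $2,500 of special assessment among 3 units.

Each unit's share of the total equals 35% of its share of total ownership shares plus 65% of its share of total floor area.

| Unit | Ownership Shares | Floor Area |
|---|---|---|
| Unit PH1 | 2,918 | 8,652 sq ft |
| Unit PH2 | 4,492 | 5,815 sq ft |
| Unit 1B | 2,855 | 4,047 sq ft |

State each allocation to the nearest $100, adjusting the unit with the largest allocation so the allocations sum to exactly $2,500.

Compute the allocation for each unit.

Totals — ownership shares 10,265, floor area 18,514.
Combined weights (35% ownership shares + 65% floor area): Unit PH1 0.4033; Unit PH2 0.3573; Unit 1B 0.2394.
Raw shares: Unit PH1 1,008.13; Unit PH2 893.29; Unit 1B 598.57.
Rounded to nearest $100: Unit PH1 $1,000; Unit PH2 $900; Unit 1B $600. Sum = $2,500.
Sum already equals the total — no adjustment.

Unit PH1: $1,000 · Unit PH2: $900 · Unit 1B: $600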